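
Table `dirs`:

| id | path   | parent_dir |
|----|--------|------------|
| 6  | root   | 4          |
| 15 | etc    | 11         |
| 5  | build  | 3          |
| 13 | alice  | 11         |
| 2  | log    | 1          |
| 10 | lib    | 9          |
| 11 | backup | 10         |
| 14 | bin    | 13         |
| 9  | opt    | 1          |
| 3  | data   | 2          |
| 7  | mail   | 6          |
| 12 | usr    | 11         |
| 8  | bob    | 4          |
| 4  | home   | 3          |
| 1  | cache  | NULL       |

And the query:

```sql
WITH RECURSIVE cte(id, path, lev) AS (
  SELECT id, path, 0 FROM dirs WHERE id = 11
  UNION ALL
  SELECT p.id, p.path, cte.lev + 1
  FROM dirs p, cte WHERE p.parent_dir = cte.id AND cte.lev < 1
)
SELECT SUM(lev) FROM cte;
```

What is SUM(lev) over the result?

3

Base: id=11 (backup) at lev 0.
Iteration 1: rows with parent_dir in {11} -> usr (id 12, lev 1), alice (id 13, lev 1), etc (id 15, lev 1).
Iteration 2: lev < 1 fails for all current rows; recursion stops.
SUM(lev) = 0 + 1 + 1 + 1 = 3.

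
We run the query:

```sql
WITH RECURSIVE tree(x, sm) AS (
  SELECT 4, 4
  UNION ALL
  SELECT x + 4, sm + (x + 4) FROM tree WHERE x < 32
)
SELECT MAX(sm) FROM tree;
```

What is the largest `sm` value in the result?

144

Base: x=4, sm=4.
Iteration 1: 4 < 32 holds -> x = 4 + 4 = 8, sm = 4 + 8 = 12.
Iteration 2: 8 < 32 holds -> x = 8 + 4 = 12, sm = 12 + 12 = 24.
Iteration 3: 12 < 32 holds -> x = 12 + 4 = 16, sm = 24 + 16 = 40.
Iteration 4: 16 < 32 holds -> x = 16 + 4 = 20, sm = 40 + 20 = 60.
Iteration 5: 20 < 32 holds -> x = 20 + 4 = 24, sm = 60 + 24 = 84.
Iteration 6: 24 < 32 holds -> x = 24 + 4 = 28, sm = 84 + 28 = 112.
Iteration 7: 28 < 32 holds -> x = 28 + 4 = 32, sm = 112 + 32 = 144.
Iteration 8: 32 < 32 fails; recursion stops.
sm values: 4, 12, 24, 40, 60, 84, 112, 144; the maximum is 144.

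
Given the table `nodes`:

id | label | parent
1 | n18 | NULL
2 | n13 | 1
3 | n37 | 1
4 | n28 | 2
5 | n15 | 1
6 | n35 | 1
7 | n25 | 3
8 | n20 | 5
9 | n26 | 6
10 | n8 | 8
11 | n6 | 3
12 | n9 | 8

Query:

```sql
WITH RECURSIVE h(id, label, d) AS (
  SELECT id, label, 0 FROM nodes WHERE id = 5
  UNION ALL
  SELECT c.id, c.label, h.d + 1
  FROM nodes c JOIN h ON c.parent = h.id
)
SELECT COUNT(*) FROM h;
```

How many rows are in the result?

Base: id=5 (n15) at d 0.
Iteration 1: rows with parent in {5} -> n20 (id 8, d 1).
Iteration 2: rows with parent in {8} -> n8 (id 10, d 2), n9 (id 12, d 2).
Iteration 3: no rows with parent in {10,12}; recursion stops.
Total rows emitted: 4.

4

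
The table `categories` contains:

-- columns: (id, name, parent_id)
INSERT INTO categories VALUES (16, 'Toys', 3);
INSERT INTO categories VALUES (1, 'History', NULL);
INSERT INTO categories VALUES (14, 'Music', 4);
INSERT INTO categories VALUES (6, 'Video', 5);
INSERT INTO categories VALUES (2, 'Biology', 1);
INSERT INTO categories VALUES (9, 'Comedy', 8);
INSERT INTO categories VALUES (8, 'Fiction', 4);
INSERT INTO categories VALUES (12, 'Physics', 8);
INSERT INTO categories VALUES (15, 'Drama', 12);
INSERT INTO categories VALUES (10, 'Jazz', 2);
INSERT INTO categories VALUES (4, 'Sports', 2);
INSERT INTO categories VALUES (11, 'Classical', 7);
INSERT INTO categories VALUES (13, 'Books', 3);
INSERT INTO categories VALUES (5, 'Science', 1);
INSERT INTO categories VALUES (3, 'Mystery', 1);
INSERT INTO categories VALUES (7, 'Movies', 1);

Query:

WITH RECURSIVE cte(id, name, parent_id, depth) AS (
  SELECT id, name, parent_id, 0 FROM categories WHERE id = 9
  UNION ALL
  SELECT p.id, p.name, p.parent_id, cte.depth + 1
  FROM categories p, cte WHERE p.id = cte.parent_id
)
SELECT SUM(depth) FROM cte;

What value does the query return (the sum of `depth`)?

Base: id=9 (Comedy), parent_id=8, depth 0.
Iteration 1: join on id=8 -> Fiction (id 8, parent_id=4, depth 1).
Iteration 2: join on id=4 -> Sports (id 4, parent_id=2, depth 2).
Iteration 3: join on id=2 -> Biology (id 2, parent_id=1, depth 3).
Iteration 4: join on id=1 -> History (id 1, parent_id=NULL, depth 4).
Iteration 5: parent_id is NULL; no match; recursion stops.
SUM(depth) = 0 + 1 + 2 + 3 + 4 = 10.

10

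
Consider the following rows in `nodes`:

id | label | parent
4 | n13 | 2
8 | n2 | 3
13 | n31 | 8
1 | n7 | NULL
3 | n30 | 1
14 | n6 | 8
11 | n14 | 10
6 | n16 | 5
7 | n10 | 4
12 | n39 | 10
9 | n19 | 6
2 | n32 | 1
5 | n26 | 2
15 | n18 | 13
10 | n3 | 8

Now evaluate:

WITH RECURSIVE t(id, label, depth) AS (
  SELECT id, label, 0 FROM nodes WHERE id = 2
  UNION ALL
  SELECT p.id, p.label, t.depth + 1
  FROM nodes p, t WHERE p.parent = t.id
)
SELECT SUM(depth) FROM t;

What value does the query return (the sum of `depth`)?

9

Base: id=2 (n32) at depth 0.
Iteration 1: rows with parent in {2} -> n13 (id 4, depth 1), n26 (id 5, depth 1).
Iteration 2: rows with parent in {4,5} -> n16 (id 6, depth 2), n10 (id 7, depth 2).
Iteration 3: rows with parent in {6,7} -> n19 (id 9, depth 3).
Iteration 4: no rows with parent in {9}; recursion stops.
SUM(depth) = 0 + 1 + 1 + 2 + 2 + 3 = 9.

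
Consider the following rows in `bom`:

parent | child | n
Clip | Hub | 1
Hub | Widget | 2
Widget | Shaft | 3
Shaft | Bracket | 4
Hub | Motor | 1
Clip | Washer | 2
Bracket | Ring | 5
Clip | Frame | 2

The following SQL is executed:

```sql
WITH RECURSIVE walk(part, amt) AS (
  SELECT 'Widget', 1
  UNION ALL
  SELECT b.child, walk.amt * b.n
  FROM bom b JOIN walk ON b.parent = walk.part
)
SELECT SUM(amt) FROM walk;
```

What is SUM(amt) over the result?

76

Base: (Widget, amt=1).
Iteration 1: components of {Widget} -> Shaft = 1*3 = 3.
Iteration 2: components of {Shaft} -> Bracket = 3*4 = 12.
Iteration 3: components of {Bracket} -> Ring = 12*5 = 60.
Iteration 4: no further components; recursion stops.
SUM(amt) = 1 + 3 + 12 + 60 = 76.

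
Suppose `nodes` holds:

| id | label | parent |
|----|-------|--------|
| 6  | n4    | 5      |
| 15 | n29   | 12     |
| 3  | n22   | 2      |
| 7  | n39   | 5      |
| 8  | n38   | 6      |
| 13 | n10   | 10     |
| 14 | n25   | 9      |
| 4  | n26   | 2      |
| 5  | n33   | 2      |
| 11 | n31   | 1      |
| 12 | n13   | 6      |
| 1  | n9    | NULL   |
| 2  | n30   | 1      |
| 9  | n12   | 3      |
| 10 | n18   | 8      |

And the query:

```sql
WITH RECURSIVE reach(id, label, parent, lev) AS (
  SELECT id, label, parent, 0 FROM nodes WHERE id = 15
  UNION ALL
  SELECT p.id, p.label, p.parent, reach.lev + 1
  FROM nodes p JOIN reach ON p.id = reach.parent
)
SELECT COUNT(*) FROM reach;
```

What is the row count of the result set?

Base: id=15 (n29), parent=12, lev 0.
Iteration 1: join on id=12 -> n13 (id 12, parent=6, lev 1).
Iteration 2: join on id=6 -> n4 (id 6, parent=5, lev 2).
Iteration 3: join on id=5 -> n33 (id 5, parent=2, lev 3).
Iteration 4: join on id=2 -> n30 (id 2, parent=1, lev 4).
Iteration 5: join on id=1 -> n9 (id 1, parent=NULL, lev 5).
Iteration 6: parent is NULL; no match; recursion stops.
Total rows emitted: 6.

6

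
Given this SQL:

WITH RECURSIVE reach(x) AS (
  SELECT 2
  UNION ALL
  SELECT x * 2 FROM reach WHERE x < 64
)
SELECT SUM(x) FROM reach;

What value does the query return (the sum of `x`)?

126

Base: x=2.
Iteration 1: 2 < 64 holds -> x = 2 * 2 = 4.
Iteration 2: 4 < 64 holds -> x = 4 * 2 = 8.
Iteration 3: 8 < 64 holds -> x = 8 * 2 = 16.
Iteration 4: 16 < 64 holds -> x = 16 * 2 = 32.
Iteration 5: 32 < 64 holds -> x = 32 * 2 = 64.
Iteration 6: 64 < 64 fails; recursion stops.
SUM(x) = 2 + 4 + 8 + 16 + 32 + 64 = 126.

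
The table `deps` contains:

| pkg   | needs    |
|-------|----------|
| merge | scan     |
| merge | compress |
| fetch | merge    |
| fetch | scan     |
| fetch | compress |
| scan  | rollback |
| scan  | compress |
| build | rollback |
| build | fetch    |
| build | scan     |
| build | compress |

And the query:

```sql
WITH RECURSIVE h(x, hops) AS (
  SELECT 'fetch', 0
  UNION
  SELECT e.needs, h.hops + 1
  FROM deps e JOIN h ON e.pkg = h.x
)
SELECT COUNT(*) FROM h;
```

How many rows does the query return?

9

Base: (fetch, hops=0).
Iteration 1: edges from {fetch} -> (compress, hops=1), (merge, hops=1), (scan, hops=1).
Iteration 2: edges from {compress,merge,scan} -> (compress, hops=2), (rollback, hops=2), (scan, hops=2). [UNION drops 1 duplicate row(s)]
Iteration 3: edges from {compress,rollback,scan} -> (compress, hops=3), (rollback, hops=3).
Iteration 4: no outgoing edges from {compress,rollback}; recursion stops.
Total rows emitted: 9.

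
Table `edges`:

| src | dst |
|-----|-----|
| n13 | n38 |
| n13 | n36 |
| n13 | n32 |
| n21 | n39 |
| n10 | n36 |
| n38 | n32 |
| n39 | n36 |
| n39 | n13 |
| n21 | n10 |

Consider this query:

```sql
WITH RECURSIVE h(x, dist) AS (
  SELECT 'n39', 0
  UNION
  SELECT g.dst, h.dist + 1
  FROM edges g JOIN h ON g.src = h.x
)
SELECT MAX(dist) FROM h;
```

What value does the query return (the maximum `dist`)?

3

Base: (n39, dist=0).
Iteration 1: edges from {n39} -> (n13, dist=1), (n36, dist=1).
Iteration 2: edges from {n13,n36} -> (n32, dist=2), (n36, dist=2), (n38, dist=2).
Iteration 3: edges from {n32,n36,n38} -> (n32, dist=3).
Iteration 4: no outgoing edges from {n32}; recursion stops.
dist values: 0, 1, 1, 2, 2, 2, 3; the maximum is 3.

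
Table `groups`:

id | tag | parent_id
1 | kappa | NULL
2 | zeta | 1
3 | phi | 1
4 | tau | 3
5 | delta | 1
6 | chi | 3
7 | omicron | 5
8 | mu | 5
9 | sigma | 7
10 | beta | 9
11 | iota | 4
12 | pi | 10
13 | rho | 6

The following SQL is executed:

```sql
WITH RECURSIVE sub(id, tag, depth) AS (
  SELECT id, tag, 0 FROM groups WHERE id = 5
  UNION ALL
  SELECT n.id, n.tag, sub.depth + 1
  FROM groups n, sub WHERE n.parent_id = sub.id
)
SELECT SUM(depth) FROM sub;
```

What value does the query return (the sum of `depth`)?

11

Base: id=5 (delta) at depth 0.
Iteration 1: rows with parent_id in {5} -> omicron (id 7, depth 1), mu (id 8, depth 1).
Iteration 2: rows with parent_id in {7,8} -> sigma (id 9, depth 2).
Iteration 3: rows with parent_id in {9} -> beta (id 10, depth 3).
Iteration 4: rows with parent_id in {10} -> pi (id 12, depth 4).
Iteration 5: no rows with parent_id in {12}; recursion stops.
SUM(depth) = 0 + 1 + 1 + 2 + 3 + 4 = 11.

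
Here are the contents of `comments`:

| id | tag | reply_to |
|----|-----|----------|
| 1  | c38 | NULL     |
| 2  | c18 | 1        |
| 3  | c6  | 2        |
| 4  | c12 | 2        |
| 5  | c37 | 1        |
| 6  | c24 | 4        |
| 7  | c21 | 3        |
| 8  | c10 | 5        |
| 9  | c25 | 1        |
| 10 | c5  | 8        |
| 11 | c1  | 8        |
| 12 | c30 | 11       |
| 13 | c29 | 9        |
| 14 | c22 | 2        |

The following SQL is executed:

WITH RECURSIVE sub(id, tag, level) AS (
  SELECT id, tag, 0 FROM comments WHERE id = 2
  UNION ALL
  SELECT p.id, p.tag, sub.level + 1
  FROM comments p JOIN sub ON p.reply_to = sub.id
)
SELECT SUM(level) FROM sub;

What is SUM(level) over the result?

Base: id=2 (c18) at level 0.
Iteration 1: rows with reply_to in {2} -> c6 (id 3, level 1), c12 (id 4, level 1), c22 (id 14, level 1).
Iteration 2: rows with reply_to in {3,4,14} -> c24 (id 6, level 2), c21 (id 7, level 2).
Iteration 3: no rows with reply_to in {6,7}; recursion stops.
SUM(level) = 0 + 1 + 1 + 1 + 2 + 2 = 7.

7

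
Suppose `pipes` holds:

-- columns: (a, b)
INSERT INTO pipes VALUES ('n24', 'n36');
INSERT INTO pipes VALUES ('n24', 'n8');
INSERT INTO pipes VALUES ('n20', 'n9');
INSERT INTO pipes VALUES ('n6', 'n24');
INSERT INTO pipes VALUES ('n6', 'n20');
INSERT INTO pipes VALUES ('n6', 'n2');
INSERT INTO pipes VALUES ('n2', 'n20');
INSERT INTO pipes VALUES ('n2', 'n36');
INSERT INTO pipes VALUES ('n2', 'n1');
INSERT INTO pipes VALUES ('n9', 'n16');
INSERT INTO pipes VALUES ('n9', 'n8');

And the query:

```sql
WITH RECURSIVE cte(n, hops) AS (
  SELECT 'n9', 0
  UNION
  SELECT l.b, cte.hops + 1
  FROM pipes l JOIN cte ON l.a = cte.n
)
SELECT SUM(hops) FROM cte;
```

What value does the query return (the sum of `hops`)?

Base: (n9, hops=0).
Iteration 1: edges from {n9} -> (n16, hops=1), (n8, hops=1).
Iteration 2: no outgoing edges from {n16,n8}; recursion stops.
SUM(hops) = 0 + 1 + 1 = 2.

2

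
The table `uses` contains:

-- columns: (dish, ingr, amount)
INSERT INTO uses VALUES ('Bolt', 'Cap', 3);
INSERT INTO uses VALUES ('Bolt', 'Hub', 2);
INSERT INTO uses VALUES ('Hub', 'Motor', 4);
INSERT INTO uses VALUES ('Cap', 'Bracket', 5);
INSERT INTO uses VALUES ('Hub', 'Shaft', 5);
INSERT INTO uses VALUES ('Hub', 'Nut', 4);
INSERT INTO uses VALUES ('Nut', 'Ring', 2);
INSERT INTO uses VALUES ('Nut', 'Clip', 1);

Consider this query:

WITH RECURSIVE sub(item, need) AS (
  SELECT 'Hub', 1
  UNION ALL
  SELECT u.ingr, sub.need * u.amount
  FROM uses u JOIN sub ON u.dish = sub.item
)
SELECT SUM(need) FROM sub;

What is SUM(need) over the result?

26

Base: (Hub, need=1).
Iteration 1: components of {Hub} -> Motor = 1*4 = 4, Nut = 1*4 = 4, Shaft = 1*5 = 5.
Iteration 2: components of {Motor,Nut,Shaft} -> Clip = 4*1 = 4, Ring = 4*2 = 8.
Iteration 3: no further components; recursion stops.
SUM(need) = 1 + 4 + 5 + 4 + 8 + 4 = 26.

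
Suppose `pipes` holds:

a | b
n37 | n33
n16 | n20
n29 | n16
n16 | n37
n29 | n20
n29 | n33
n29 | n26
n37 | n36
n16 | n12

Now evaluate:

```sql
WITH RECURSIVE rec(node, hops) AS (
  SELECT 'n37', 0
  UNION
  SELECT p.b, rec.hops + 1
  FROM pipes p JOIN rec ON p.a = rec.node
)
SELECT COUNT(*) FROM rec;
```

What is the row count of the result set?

Base: (n37, hops=0).
Iteration 1: edges from {n37} -> (n33, hops=1), (n36, hops=1).
Iteration 2: no outgoing edges from {n33,n36}; recursion stops.
Total rows emitted: 3.

3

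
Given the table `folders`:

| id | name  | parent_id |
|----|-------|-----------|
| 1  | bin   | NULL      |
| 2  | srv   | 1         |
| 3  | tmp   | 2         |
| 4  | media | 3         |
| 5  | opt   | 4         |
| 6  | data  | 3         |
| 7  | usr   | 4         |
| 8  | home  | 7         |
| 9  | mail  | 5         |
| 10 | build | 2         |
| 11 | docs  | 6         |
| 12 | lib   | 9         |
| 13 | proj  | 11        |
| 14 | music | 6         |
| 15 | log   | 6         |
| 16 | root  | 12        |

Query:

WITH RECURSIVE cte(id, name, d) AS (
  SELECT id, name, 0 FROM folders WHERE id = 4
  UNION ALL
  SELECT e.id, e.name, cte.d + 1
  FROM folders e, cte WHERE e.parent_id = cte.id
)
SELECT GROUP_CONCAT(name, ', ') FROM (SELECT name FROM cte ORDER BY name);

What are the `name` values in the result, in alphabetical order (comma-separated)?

home, lib, mail, media, opt, root, usr

Base: id=4 (media) at d 0.
Iteration 1: rows with parent_id in {4} -> opt (id 5, d 1), usr (id 7, d 1).
Iteration 2: rows with parent_id in {5,7} -> home (id 8, d 2), mail (id 9, d 2).
Iteration 3: rows with parent_id in {8,9} -> lib (id 12, d 3).
Iteration 4: rows with parent_id in {12} -> root (id 16, d 4).
Iteration 5: no rows with parent_id in {16}; recursion stops.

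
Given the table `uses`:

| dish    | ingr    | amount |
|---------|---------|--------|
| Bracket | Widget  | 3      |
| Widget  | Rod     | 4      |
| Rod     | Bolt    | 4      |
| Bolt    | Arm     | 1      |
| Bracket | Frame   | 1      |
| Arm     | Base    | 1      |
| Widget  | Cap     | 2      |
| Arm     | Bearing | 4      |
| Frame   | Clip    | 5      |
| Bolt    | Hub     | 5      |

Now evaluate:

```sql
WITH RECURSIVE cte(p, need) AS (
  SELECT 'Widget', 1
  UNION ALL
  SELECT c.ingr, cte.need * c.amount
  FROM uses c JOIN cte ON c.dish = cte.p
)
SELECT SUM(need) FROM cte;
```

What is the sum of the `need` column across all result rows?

Base: (Widget, need=1).
Iteration 1: components of {Widget} -> Cap = 1*2 = 2, Rod = 1*4 = 4.
Iteration 2: components of {Cap,Rod} -> Bolt = 4*4 = 16.
Iteration 3: components of {Bolt} -> Arm = 16*1 = 16, Hub = 16*5 = 80.
Iteration 4: components of {Arm,Hub} -> Base = 16*1 = 16, Bearing = 16*4 = 64.
Iteration 5: no further components; recursion stops.
SUM(need) = 1 + 4 + 2 + 16 + 16 + 80 + 16 + 64 = 199.

199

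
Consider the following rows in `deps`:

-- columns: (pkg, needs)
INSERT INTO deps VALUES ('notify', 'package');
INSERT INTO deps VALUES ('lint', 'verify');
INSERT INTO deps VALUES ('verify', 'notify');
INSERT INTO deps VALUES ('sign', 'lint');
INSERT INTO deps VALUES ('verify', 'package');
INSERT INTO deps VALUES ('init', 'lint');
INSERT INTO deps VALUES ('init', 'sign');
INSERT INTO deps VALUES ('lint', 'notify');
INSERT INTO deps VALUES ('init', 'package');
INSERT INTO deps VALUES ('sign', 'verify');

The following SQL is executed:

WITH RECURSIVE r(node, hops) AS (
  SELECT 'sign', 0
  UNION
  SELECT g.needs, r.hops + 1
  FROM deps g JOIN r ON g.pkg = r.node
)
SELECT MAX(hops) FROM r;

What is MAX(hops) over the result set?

4

Base: (sign, hops=0).
Iteration 1: edges from {sign} -> (lint, hops=1), (verify, hops=1).
Iteration 2: edges from {lint,verify} -> (notify, hops=2), (package, hops=2), (verify, hops=2). [UNION drops 1 duplicate row(s)]
Iteration 3: edges from {notify,package,verify} -> (notify, hops=3), (package, hops=3). [UNION drops 1 duplicate row(s)]
Iteration 4: edges from {notify,package} -> (package, hops=4).
Iteration 5: no outgoing edges from {package}; recursion stops.
hops values: 0, 1, 1, 2, 2, 2, 3, 3, 4; the maximum is 4.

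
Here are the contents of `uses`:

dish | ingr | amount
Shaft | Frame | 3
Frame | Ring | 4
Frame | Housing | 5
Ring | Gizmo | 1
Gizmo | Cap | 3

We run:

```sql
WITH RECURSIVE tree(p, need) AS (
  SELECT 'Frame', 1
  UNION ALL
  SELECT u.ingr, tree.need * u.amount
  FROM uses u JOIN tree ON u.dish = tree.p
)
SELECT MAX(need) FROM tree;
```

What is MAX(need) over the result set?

12

Base: (Frame, need=1).
Iteration 1: components of {Frame} -> Housing = 1*5 = 5, Ring = 1*4 = 4.
Iteration 2: components of {Housing,Ring} -> Gizmo = 4*1 = 4.
Iteration 3: components of {Gizmo} -> Cap = 4*3 = 12.
Iteration 4: no further components; recursion stops.
need values: 1, 4, 5, 4, 12; the maximum is 12.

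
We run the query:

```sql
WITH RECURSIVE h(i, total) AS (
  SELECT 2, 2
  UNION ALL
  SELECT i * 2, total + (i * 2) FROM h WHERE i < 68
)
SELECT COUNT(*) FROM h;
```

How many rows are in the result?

Base: i=2, total=2.
Iteration 1: 2 < 68 holds -> i = 2 * 2 = 4, total = 2 + 4 = 6.
Iteration 2: 4 < 68 holds -> i = 4 * 2 = 8, total = 6 + 8 = 14.
Iteration 3: 8 < 68 holds -> i = 8 * 2 = 16, total = 14 + 16 = 30.
Iteration 4: 16 < 68 holds -> i = 16 * 2 = 32, total = 30 + 32 = 62.
Iteration 5: 32 < 68 holds -> i = 32 * 2 = 64, total = 62 + 64 = 126.
Iteration 6: 64 < 68 holds -> i = 64 * 2 = 128, total = 126 + 128 = 254.
Iteration 7: 128 < 68 fails; recursion stops.
Total rows emitted: 7.

7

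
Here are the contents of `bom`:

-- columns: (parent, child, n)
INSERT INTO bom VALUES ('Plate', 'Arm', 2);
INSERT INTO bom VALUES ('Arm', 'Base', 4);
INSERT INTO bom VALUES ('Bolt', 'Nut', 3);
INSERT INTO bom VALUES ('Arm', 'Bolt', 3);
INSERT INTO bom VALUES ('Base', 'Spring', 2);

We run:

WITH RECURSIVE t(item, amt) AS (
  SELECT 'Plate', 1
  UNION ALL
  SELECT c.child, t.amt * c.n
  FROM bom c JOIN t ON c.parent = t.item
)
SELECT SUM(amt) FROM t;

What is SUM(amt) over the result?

51

Base: (Plate, amt=1).
Iteration 1: components of {Plate} -> Arm = 1*2 = 2.
Iteration 2: components of {Arm} -> Base = 2*4 = 8, Bolt = 2*3 = 6.
Iteration 3: components of {Base,Bolt} -> Nut = 6*3 = 18, Spring = 8*2 = 16.
Iteration 4: no further components; recursion stops.
SUM(amt) = 1 + 2 + 8 + 6 + 16 + 18 = 51.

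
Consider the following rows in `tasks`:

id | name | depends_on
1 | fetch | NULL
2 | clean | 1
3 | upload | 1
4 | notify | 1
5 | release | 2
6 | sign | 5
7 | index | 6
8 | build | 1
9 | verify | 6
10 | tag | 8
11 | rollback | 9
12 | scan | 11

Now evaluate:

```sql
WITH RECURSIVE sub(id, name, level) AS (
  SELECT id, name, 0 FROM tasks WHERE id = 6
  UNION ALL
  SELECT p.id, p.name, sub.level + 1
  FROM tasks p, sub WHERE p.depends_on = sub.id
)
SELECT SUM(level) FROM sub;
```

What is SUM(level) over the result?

7

Base: id=6 (sign) at level 0.
Iteration 1: rows with depends_on in {6} -> index (id 7, level 1), verify (id 9, level 1).
Iteration 2: rows with depends_on in {7,9} -> rollback (id 11, level 2).
Iteration 3: rows with depends_on in {11} -> scan (id 12, level 3).
Iteration 4: no rows with depends_on in {12}; recursion stops.
SUM(level) = 0 + 1 + 1 + 2 + 3 = 7.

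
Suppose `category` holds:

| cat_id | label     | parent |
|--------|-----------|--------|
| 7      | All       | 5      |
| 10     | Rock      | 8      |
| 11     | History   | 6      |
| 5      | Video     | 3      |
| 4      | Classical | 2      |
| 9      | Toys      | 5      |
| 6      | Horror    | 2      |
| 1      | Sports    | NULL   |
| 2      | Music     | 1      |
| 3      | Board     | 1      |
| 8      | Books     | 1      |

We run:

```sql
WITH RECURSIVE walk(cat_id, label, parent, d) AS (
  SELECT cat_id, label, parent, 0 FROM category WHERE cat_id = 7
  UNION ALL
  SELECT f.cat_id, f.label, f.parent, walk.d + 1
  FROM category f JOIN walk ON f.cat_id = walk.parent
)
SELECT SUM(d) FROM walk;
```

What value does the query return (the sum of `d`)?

6

Base: cat_id=7 (All), parent=5, d 0.
Iteration 1: join on cat_id=5 -> Video (id 5, parent=3, d 1).
Iteration 2: join on cat_id=3 -> Board (id 3, parent=1, d 2).
Iteration 3: join on cat_id=1 -> Sports (id 1, parent=NULL, d 3).
Iteration 4: parent is NULL; no match; recursion stops.
SUM(d) = 0 + 1 + 2 + 3 = 6.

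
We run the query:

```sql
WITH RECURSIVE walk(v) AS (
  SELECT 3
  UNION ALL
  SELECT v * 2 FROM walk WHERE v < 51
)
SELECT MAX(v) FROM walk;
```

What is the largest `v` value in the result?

96

Base: v=3.
Iteration 1: 3 < 51 holds -> v = 3 * 2 = 6.
Iteration 2: 6 < 51 holds -> v = 6 * 2 = 12.
Iteration 3: 12 < 51 holds -> v = 12 * 2 = 24.
Iteration 4: 24 < 51 holds -> v = 24 * 2 = 48.
Iteration 5: 48 < 51 holds -> v = 48 * 2 = 96.
Iteration 6: 96 < 51 fails; recursion stops.
v values: 3, 6, 12, 24, 48, 96; the maximum is 96.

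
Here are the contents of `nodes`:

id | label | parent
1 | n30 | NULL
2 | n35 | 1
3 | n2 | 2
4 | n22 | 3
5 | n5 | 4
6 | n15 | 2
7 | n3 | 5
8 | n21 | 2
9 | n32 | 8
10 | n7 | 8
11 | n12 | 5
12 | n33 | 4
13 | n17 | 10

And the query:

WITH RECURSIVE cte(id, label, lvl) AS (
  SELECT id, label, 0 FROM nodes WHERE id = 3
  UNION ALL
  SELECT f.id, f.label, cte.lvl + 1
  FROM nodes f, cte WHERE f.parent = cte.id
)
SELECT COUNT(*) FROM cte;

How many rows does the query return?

Base: id=3 (n2) at lvl 0.
Iteration 1: rows with parent in {3} -> n22 (id 4, lvl 1).
Iteration 2: rows with parent in {4} -> n5 (id 5, lvl 2), n33 (id 12, lvl 2).
Iteration 3: rows with parent in {5,12} -> n3 (id 7, lvl 3), n12 (id 11, lvl 3).
Iteration 4: no rows with parent in {7,11}; recursion stops.
Total rows emitted: 6.

6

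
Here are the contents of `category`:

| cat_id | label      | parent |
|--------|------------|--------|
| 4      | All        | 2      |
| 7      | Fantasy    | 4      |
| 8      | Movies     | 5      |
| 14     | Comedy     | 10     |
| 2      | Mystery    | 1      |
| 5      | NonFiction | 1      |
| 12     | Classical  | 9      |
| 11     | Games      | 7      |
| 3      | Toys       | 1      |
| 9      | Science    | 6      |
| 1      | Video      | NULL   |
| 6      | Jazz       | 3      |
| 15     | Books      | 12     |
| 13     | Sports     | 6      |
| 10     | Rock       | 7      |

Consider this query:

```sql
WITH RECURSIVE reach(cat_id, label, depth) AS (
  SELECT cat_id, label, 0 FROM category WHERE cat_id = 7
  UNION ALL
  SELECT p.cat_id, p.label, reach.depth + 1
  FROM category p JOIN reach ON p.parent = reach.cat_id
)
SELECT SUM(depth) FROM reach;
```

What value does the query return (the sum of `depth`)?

4

Base: cat_id=7 (Fantasy) at depth 0.
Iteration 1: rows with parent in {7} -> Rock (id 10, depth 1), Games (id 11, depth 1).
Iteration 2: rows with parent in {10,11} -> Comedy (id 14, depth 2).
Iteration 3: no rows with parent in {14}; recursion stops.
SUM(depth) = 0 + 1 + 1 + 2 = 4.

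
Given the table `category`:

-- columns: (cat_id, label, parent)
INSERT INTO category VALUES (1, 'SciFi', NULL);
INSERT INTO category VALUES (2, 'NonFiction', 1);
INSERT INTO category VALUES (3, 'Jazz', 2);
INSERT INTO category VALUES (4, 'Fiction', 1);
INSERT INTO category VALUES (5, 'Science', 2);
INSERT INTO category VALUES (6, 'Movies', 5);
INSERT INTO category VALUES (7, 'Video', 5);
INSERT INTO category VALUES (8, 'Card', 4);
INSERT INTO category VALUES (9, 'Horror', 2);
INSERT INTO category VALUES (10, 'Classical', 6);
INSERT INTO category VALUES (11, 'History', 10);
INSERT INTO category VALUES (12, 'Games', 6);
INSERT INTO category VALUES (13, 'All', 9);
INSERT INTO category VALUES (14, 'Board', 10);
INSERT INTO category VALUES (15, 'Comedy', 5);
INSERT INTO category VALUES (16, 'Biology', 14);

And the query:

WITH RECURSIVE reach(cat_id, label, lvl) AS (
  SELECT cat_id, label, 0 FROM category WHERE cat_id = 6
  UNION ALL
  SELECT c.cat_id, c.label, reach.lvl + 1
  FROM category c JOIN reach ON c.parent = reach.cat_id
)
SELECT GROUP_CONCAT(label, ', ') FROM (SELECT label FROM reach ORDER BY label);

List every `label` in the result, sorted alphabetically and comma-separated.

Base: cat_id=6 (Movies) at lvl 0.
Iteration 1: rows with parent in {6} -> Classical (id 10, lvl 1), Games (id 12, lvl 1).
Iteration 2: rows with parent in {10,12} -> History (id 11, lvl 2), Board (id 14, lvl 2).
Iteration 3: rows with parent in {11,14} -> Biology (id 16, lvl 3).
Iteration 4: no rows with parent in {16}; recursion stops.

Biology, Board, Classical, Games, History, Movies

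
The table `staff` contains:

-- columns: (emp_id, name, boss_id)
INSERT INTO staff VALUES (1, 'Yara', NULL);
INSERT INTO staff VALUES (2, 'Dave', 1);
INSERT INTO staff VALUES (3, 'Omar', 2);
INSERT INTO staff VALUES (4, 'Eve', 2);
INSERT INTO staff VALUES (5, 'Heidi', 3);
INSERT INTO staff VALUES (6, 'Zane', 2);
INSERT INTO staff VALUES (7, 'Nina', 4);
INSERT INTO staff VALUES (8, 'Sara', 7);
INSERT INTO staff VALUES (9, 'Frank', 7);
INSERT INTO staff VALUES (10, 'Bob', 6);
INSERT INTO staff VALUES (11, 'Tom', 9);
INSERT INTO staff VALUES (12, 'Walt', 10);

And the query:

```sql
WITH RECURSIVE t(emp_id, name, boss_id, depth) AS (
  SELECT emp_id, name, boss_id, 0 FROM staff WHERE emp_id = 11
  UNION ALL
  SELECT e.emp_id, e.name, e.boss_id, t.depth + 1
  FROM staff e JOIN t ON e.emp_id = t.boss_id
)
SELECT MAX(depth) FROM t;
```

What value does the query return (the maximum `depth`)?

Base: emp_id=11 (Tom), boss_id=9, depth 0.
Iteration 1: join on emp_id=9 -> Frank (id 9, boss_id=7, depth 1).
Iteration 2: join on emp_id=7 -> Nina (id 7, boss_id=4, depth 2).
Iteration 3: join on emp_id=4 -> Eve (id 4, boss_id=2, depth 3).
Iteration 4: join on emp_id=2 -> Dave (id 2, boss_id=1, depth 4).
Iteration 5: join on emp_id=1 -> Yara (id 1, boss_id=NULL, depth 5).
Iteration 6: boss_id is NULL; no match; recursion stops.
depth values: 0, 1, 2, 3, 4, 5; the maximum is 5.

5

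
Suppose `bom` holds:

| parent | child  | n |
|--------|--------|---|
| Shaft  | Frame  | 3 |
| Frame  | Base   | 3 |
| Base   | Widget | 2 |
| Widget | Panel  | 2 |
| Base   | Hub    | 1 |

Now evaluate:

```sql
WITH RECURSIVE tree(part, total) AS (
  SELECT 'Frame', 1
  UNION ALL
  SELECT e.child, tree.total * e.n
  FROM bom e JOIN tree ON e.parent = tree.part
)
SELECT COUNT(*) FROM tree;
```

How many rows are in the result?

Base: (Frame, total=1).
Iteration 1: components of {Frame} -> Base = 1*3 = 3.
Iteration 2: components of {Base} -> Hub = 3*1 = 3, Widget = 3*2 = 6.
Iteration 3: components of {Hub,Widget} -> Panel = 6*2 = 12.
Iteration 4: no further components; recursion stops.
Total rows emitted: 5.

5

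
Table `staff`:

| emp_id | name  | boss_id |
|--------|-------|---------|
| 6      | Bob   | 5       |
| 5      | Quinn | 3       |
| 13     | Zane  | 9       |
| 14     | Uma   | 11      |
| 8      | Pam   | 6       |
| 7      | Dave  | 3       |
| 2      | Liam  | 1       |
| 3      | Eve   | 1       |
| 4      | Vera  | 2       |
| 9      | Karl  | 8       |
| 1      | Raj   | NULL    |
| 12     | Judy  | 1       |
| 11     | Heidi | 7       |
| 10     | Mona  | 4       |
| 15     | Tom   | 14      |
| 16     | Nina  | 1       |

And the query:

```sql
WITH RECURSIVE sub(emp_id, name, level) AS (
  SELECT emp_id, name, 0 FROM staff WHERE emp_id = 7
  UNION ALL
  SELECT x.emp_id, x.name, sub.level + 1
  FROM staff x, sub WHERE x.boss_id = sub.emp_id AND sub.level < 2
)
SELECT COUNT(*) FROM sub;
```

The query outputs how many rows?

3

Base: emp_id=7 (Dave) at level 0.
Iteration 1: rows with boss_id in {7} -> Heidi (id 11, level 1).
Iteration 2: rows with boss_id in {11} -> Uma (id 14, level 2).
Iteration 3: level < 2 fails for all current rows; recursion stops.
Total rows emitted: 3.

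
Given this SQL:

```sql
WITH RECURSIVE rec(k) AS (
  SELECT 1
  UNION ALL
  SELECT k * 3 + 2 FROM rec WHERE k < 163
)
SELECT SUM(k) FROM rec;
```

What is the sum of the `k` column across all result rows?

Base: k=1.
Iteration 1: 1 < 163 holds -> k = 1 * 3 + 2 = 5.
Iteration 2: 5 < 163 holds -> k = 5 * 3 + 2 = 17.
Iteration 3: 17 < 163 holds -> k = 17 * 3 + 2 = 53.
Iteration 4: 53 < 163 holds -> k = 53 * 3 + 2 = 161.
Iteration 5: 161 < 163 holds -> k = 161 * 3 + 2 = 485.
Iteration 6: 485 < 163 fails; recursion stops.
SUM(k) = 1 + 5 + 17 + 53 + 161 + 485 = 722.

722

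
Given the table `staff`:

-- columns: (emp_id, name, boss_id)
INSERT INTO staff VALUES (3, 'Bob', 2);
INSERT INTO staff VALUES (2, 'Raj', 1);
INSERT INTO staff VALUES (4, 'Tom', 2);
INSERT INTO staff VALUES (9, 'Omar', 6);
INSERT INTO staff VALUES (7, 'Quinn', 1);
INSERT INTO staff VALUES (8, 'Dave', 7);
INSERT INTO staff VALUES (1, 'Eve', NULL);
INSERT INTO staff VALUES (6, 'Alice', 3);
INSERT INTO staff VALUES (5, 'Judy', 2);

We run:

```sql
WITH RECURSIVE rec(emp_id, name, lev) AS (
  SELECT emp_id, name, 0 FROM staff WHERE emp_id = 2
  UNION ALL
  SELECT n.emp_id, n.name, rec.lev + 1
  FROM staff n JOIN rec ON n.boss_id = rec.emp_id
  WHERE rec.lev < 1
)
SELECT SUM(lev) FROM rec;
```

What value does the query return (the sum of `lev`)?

3

Base: emp_id=2 (Raj) at lev 0.
Iteration 1: rows with boss_id in {2} -> Bob (id 3, lev 1), Tom (id 4, lev 1), Judy (id 5, lev 1).
Iteration 2: lev < 1 fails for all current rows; recursion stops.
SUM(lev) = 0 + 1 + 1 + 1 = 3.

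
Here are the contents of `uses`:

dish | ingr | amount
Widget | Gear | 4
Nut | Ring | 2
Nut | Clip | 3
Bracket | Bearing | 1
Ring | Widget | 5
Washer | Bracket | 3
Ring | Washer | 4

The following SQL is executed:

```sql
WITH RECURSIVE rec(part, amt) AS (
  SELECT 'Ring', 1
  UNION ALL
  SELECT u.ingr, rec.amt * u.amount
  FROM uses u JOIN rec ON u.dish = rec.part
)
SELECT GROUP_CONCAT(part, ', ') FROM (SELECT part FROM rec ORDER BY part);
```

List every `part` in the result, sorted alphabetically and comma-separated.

Base: (Ring, amt=1).
Iteration 1: components of {Ring} -> Washer = 1*4 = 4, Widget = 1*5 = 5.
Iteration 2: components of {Washer,Widget} -> Bracket = 4*3 = 12, Gear = 5*4 = 20.
Iteration 3: components of {Bracket,Gear} -> Bearing = 12*1 = 12.
Iteration 4: no further components; recursion stops.

Bearing, Bracket, Gear, Ring, Washer, Widget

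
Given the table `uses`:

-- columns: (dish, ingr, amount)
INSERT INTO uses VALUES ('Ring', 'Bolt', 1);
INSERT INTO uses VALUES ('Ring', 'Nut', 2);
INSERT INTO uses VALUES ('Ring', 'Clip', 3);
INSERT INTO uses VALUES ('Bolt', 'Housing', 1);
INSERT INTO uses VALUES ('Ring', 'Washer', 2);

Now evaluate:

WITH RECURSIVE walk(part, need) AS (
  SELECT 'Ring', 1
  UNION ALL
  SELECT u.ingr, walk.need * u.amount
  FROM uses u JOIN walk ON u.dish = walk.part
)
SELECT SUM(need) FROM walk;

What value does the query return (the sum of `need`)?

Base: (Ring, need=1).
Iteration 1: components of {Ring} -> Bolt = 1*1 = 1, Clip = 1*3 = 3, Nut = 1*2 = 2, Washer = 1*2 = 2.
Iteration 2: components of {Bolt,Clip,Nut,Washer} -> Housing = 1*1 = 1.
Iteration 3: no further components; recursion stops.
SUM(need) = 1 + 1 + 2 + 3 + 2 + 1 = 10.

10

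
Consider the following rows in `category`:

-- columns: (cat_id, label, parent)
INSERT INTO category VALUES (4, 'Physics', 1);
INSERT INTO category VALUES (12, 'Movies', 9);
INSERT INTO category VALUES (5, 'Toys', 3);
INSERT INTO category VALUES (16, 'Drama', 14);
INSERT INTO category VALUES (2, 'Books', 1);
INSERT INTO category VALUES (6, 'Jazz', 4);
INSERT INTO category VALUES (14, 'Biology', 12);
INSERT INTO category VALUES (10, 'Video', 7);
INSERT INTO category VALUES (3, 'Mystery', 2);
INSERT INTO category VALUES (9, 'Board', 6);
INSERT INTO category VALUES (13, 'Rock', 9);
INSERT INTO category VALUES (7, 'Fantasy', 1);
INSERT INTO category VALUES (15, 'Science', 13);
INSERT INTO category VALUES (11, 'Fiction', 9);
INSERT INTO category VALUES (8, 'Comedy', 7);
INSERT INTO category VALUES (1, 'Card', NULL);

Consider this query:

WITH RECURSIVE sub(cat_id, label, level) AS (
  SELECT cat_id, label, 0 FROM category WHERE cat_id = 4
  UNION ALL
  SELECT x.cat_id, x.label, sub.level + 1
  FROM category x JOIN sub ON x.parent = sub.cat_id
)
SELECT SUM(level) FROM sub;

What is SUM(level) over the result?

25

Base: cat_id=4 (Physics) at level 0.
Iteration 1: rows with parent in {4} -> Jazz (id 6, level 1).
Iteration 2: rows with parent in {6} -> Board (id 9, level 2).
Iteration 3: rows with parent in {9} -> Fiction (id 11, level 3), Movies (id 12, level 3), Rock (id 13, level 3).
Iteration 4: rows with parent in {11,12,13} -> Biology (id 14, level 4), Science (id 15, level 4).
Iteration 5: rows with parent in {14,15} -> Drama (id 16, level 5).
Iteration 6: no rows with parent in {16}; recursion stops.
SUM(level) = 0 + 1 + 2 + 3 + 3 + 3 + 4 + 4 + 5 = 25.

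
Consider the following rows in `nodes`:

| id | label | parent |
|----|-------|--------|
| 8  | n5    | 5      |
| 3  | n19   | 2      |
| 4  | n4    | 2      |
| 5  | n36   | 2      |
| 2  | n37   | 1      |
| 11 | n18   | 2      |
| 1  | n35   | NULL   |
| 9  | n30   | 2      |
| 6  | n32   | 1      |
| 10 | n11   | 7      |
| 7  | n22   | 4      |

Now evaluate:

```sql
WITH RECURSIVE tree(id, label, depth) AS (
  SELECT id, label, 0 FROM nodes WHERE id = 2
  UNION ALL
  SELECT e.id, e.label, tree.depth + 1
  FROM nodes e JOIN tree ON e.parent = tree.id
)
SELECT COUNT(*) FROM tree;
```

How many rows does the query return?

9

Base: id=2 (n37) at depth 0.
Iteration 1: rows with parent in {2} -> n19 (id 3, depth 1), n4 (id 4, depth 1), n36 (id 5, depth 1), n30 (id 9, depth 1), n18 (id 11, depth 1).
Iteration 2: rows with parent in {3,4,5,9,11} -> n22 (id 7, depth 2), n5 (id 8, depth 2).
Iteration 3: rows with parent in {7,8} -> n11 (id 10, depth 3).
Iteration 4: no rows with parent in {10}; recursion stops.
Total rows emitted: 9.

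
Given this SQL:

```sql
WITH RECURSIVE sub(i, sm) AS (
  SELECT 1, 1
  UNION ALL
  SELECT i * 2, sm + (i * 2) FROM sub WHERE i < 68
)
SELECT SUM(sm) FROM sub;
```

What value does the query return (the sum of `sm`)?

Base: i=1, sm=1.
Iteration 1: 1 < 68 holds -> i = 1 * 2 = 2, sm = 1 + 2 = 3.
Iteration 2: 2 < 68 holds -> i = 2 * 2 = 4, sm = 3 + 4 = 7.
Iteration 3: 4 < 68 holds -> i = 4 * 2 = 8, sm = 7 + 8 = 15.
Iteration 4: 8 < 68 holds -> i = 8 * 2 = 16, sm = 15 + 16 = 31.
Iteration 5: 16 < 68 holds -> i = 16 * 2 = 32, sm = 31 + 32 = 63.
Iteration 6: 32 < 68 holds -> i = 32 * 2 = 64, sm = 63 + 64 = 127.
Iteration 7: 64 < 68 holds -> i = 64 * 2 = 128, sm = 127 + 128 = 255.
Iteration 8: 128 < 68 fails; recursion stops.
SUM(sm) = 1 + 3 + 7 + 15 + 31 + 63 + 127 + 255 = 502.

502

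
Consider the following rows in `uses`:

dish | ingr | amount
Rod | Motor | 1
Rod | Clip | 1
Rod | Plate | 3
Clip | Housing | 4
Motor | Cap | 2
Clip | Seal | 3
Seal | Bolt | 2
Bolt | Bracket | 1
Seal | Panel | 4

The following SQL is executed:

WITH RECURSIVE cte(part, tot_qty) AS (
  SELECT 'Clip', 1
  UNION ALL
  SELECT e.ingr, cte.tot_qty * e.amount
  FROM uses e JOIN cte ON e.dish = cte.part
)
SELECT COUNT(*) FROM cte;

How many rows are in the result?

Base: (Clip, tot_qty=1).
Iteration 1: components of {Clip} -> Housing = 1*4 = 4, Seal = 1*3 = 3.
Iteration 2: components of {Housing,Seal} -> Bolt = 3*2 = 6, Panel = 3*4 = 12.
Iteration 3: components of {Bolt,Panel} -> Bracket = 6*1 = 6.
Iteration 4: no further components; recursion stops.
Total rows emitted: 6.

6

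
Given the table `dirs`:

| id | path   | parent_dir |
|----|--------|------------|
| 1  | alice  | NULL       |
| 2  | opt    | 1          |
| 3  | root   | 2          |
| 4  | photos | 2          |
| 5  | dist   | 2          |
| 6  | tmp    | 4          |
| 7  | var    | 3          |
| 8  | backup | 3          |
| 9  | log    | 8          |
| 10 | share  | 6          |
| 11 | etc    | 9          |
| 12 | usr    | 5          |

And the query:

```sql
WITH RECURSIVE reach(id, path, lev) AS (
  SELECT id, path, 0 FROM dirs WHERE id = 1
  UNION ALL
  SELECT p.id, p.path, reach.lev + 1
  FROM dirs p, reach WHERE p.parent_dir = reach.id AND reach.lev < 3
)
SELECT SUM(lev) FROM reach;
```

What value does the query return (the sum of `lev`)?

Base: id=1 (alice) at lev 0.
Iteration 1: rows with parent_dir in {1} -> opt (id 2, lev 1).
Iteration 2: rows with parent_dir in {2} -> root (id 3, lev 2), photos (id 4, lev 2), dist (id 5, lev 2).
Iteration 3: rows with parent_dir in {3,4,5} -> tmp (id 6, lev 3), var (id 7, lev 3), backup (id 8, lev 3), usr (id 12, lev 3).
Iteration 4: lev < 3 fails for all current rows; recursion stops.
SUM(lev) = 0 + 1 + 2 + 2 + 2 + 3 + 3 + 3 + 3 = 19.

19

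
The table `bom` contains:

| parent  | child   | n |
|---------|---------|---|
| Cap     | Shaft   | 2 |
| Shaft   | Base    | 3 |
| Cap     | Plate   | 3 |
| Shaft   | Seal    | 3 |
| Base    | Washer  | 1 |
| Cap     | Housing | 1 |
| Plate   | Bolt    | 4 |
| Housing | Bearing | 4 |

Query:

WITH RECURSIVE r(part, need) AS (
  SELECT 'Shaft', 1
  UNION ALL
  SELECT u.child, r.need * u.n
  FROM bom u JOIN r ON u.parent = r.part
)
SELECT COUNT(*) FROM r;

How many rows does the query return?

Base: (Shaft, need=1).
Iteration 1: components of {Shaft} -> Base = 1*3 = 3, Seal = 1*3 = 3.
Iteration 2: components of {Base,Seal} -> Washer = 3*1 = 3.
Iteration 3: no further components; recursion stops.
Total rows emitted: 4.

4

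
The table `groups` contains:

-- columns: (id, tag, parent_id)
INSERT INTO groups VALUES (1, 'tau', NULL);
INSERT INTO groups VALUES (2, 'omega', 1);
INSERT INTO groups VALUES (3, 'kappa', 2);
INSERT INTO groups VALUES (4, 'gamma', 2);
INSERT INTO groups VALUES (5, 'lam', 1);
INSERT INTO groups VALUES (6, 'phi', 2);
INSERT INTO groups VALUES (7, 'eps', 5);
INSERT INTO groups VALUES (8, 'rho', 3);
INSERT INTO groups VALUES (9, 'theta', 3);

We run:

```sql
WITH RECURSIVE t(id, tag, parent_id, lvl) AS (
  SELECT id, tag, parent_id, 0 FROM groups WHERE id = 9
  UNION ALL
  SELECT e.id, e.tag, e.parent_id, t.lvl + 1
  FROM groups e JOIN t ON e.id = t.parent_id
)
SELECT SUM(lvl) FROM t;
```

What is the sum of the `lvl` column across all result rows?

Base: id=9 (theta), parent_id=3, lvl 0.
Iteration 1: join on id=3 -> kappa (id 3, parent_id=2, lvl 1).
Iteration 2: join on id=2 -> omega (id 2, parent_id=1, lvl 2).
Iteration 3: join on id=1 -> tau (id 1, parent_id=NULL, lvl 3).
Iteration 4: parent_id is NULL; no match; recursion stops.
SUM(lvl) = 0 + 1 + 2 + 3 = 6.

6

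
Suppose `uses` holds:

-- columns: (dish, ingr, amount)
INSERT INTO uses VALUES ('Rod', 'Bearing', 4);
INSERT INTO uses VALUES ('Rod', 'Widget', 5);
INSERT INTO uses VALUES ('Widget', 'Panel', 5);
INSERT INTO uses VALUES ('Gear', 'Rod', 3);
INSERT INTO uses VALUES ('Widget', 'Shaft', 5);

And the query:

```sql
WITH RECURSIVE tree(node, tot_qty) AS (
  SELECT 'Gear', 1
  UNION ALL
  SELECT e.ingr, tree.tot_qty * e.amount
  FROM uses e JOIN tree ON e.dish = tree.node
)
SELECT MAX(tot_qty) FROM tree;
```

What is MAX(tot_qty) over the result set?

75

Base: (Gear, tot_qty=1).
Iteration 1: components of {Gear} -> Rod = 1*3 = 3.
Iteration 2: components of {Rod} -> Bearing = 3*4 = 12, Widget = 3*5 = 15.
Iteration 3: components of {Bearing,Widget} -> Panel = 15*5 = 75, Shaft = 15*5 = 75.
Iteration 4: no further components; recursion stops.
tot_qty values: 1, 3, 15, 12, 75, 75; the maximum is 75.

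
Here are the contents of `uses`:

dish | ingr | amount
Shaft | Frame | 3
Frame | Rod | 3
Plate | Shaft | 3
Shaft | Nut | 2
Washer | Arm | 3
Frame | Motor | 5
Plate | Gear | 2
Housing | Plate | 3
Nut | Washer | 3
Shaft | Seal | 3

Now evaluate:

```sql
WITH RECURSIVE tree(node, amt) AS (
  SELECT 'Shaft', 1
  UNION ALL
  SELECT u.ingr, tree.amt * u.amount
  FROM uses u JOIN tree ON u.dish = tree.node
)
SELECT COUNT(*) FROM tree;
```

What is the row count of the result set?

8

Base: (Shaft, amt=1).
Iteration 1: components of {Shaft} -> Frame = 1*3 = 3, Nut = 1*2 = 2, Seal = 1*3 = 3.
Iteration 2: components of {Frame,Nut,Seal} -> Motor = 3*5 = 15, Rod = 3*3 = 9, Washer = 2*3 = 6.
Iteration 3: components of {Motor,Rod,Washer} -> Arm = 6*3 = 18.
Iteration 4: no further components; recursion stops.
Total rows emitted: 8.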